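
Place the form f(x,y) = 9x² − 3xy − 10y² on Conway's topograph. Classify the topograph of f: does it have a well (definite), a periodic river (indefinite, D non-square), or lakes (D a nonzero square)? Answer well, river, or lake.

D = b²−4ac = (-3)² − 4·9·(-10) = 369
D > 0 non-square ⇒ indefinite ⇒ periodic river

river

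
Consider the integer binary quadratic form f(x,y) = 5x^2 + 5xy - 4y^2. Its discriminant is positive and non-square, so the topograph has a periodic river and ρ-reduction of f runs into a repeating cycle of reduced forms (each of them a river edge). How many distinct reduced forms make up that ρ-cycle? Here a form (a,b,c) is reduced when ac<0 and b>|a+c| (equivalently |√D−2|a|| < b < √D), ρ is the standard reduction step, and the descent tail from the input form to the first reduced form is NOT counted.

D = 105, ⌊√D⌋ = 10
river: ρ → (-4,3,6)
river: ρ → (6,9,-1)
river: ρ → (-1,9,6)
river: ρ → (6,3,-4)
river: ρ → (-4,5,5)
river: ρ → (5,5,-4)
ρ-cycle length = 6 (tail of 0 descent steps not counted)

6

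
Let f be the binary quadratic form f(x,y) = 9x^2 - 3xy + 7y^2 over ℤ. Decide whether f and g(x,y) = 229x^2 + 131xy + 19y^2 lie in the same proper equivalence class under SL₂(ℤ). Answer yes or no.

D₁ = -243, D₂ = -243
f: flip: (9,-3,7)→(7,3,9)
f: reduced (well bottom): (7,3,9) with a≤c, −a<b≤a
g: flip: (229,131,19)→(19,-131,229)
g: translate: b→-17 (≡-131 mod 38), so (19,-131,229)→(19,-17,7)
g: flip: (19,-17,7)→(7,17,19)
g: translate: b→3 (≡17 mod 14), so (7,17,19)→(7,3,9)
g: reduced (well bottom): (7,3,9) with a≤c, −a<b≤a
reduced forms (7, 3, 9) vs (7, 3, 9) ⇒ equivalent

yes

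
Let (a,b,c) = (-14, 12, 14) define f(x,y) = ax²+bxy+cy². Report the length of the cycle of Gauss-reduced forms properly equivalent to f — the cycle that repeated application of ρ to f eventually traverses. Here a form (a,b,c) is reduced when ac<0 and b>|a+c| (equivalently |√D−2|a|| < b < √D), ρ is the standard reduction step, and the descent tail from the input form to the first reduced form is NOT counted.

D = 928, ⌊√D⌋ = 30
river: ρ → (14,16,-12)
river: ρ → (-12,8,18)
river: ρ → (18,28,-2)
river: ρ → (-2,28,18)
river: ρ → (18,8,-12)
river: ρ → (-12,16,14)
river: ρ → (14,12,-14)
river: ρ → (-14,16,12)
river: ρ → (12,8,-18)
river: ρ → (-18,28,2)
river: ρ → (2,28,-18)
river: ρ → (-18,8,12)
river: ρ → (12,16,-14)
river: ρ → (-14,12,14)
ρ-cycle length = 14 (tail of 0 descent steps not counted)

14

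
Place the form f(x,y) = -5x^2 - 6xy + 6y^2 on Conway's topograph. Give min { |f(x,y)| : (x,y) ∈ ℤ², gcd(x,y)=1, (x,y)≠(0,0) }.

descent: ρ → (6,6,-5)  [lands on river]
river: ρ → (-5,4,7)
river: ρ → (7,10,-2)
river: ρ → (-2,10,7)
river: ρ → (7,4,-5)
river: ρ → (-5,6,6)
closes: descent 1, river 6
min |a| on river = 2

2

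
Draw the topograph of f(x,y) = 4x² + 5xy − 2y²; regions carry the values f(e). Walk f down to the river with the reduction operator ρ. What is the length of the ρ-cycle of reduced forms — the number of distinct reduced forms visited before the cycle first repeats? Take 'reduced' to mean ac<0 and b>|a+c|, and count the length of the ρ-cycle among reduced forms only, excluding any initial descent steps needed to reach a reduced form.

D = 57, ⌊√D⌋ = 7
river: ρ → (-2,7,1)
river: ρ → (1,7,-2)
river: ρ → (-2,5,4)
river: ρ → (4,3,-3)
river: ρ → (-3,3,4)
river: ρ → (4,5,-2)
ρ-cycle length = 6 (tail of 0 descent steps not counted)

6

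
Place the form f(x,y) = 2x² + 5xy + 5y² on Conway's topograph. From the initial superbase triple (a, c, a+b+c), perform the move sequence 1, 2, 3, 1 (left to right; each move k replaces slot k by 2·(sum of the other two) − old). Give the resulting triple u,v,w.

start (2,5,12) = (f(1,0),f(0,1),f(1,1))
replace slot 1: 2·(5+12) − 2 = 32 → (32,5,12)
replace slot 2: 2·(32+12) − 5 = 83 → (32,83,12)
replace slot 3: 2·(32+83) − 12 = 218 → (32,83,218)
replace slot 1: 2·(83+218) − 32 = 570 → (570,83,218)

570,83,218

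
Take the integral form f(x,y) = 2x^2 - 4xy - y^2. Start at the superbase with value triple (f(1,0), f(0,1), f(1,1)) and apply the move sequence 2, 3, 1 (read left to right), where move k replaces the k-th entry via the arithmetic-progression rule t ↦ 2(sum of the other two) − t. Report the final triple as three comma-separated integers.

start (2,-1,-3) = (f(1,0),f(0,1),f(1,1))
replace slot 2: 2·(2+(-3)) − (-1) = -1 → (2,-1,-3)
replace slot 3: 2·(2+(-1)) − (-3) = 5 → (2,-1,5)
replace slot 1: 2·((-1)+5) − 2 = 6 → (6,-1,5)

6,-1,5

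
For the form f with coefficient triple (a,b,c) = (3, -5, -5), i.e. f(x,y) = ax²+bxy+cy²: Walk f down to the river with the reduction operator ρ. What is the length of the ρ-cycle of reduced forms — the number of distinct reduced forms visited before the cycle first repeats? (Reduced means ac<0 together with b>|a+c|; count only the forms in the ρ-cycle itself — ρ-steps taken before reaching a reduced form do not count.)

D = 85, ⌊√D⌋ = 9
descent: ρ → (-5,5,3)  [lands on river]
river: ρ → (3,7,-3)
river: ρ → (-3,5,5)
river: ρ → (5,5,-3)
river: ρ → (-3,7,3)
river: ρ → (3,5,-5)
ρ-cycle length = 6 (tail of 1 descent step not counted)

6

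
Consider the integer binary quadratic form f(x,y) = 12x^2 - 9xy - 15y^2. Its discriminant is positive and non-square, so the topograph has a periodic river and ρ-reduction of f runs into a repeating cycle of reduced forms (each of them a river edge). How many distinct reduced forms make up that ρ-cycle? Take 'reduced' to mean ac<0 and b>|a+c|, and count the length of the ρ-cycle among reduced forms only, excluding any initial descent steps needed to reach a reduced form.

D = 801, ⌊√D⌋ = 28
descent: ρ → (-15,9,12)  [lands on river]
river: ρ → (12,15,-12)
river: ρ → (-12,9,15)
river: ρ → (15,21,-6)
river: ρ → (-6,27,3)
river: ρ → (3,27,-6)
river: ρ → (-6,21,15)
river: ρ → (15,9,-12)
river: ρ → (-12,15,12)
river: ρ → (12,9,-15)
river: ρ → (-15,21,6)
river: ρ → (6,27,-3)
river: ρ → (-3,27,6)
river: ρ → (6,21,-15)
ρ-cycle length = 14 (tail of 1 descent step not counted)

14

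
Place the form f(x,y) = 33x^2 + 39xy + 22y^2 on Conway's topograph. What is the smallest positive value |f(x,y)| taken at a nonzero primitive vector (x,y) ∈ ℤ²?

translate: b→-27 (≡39 mod 66), so (33,39,22)→(33,-27,16)
flip: (33,-27,16)→(16,27,33)
translate: b→-5 (≡27 mod 32), so (16,27,33)→(16,-5,22)
reduced (well bottom): (16,-5,22) with a≤c, −a<b≤a
well minimum = a = 16

16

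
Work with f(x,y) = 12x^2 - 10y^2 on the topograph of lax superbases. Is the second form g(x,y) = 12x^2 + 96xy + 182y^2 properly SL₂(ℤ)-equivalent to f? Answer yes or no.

D₁ = 480, D₂ = 480
river cycle of f (length 2): (-10, 20, 2), (2, 20, -10)
river cycle of g (length 2): (-10, 20, 2), (2, 20, -10)
cycles coincide ⇒ equivalent

yes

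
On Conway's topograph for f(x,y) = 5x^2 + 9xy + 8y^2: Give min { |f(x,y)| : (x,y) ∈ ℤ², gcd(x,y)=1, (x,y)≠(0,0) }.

translate: b→-1 (≡9 mod 10), so (5,9,8)→(5,-1,4)
flip: (5,-1,4)→(4,1,5)
reduced (well bottom): (4,1,5) with a≤c, −a<b≤a
well minimum = a = 4

4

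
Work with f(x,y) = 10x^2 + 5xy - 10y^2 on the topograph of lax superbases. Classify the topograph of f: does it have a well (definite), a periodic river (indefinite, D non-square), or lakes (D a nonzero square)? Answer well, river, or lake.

D = b²−4ac = 5² − 4·10·(-10) = 425
D > 0 non-square ⇒ indefinite ⇒ periodic river

river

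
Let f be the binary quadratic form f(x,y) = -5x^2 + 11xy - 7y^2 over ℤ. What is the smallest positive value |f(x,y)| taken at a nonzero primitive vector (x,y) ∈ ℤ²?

translate: b→-1 (≡-11 mod 10), so (5,-11,7)→(5,-1,1)
flip: (5,-1,1)→(1,1,5)
reduced (well bottom): (1,1,5) with a≤c, −a<b≤a
well minimum |f| = |-1| = 1 (negative-definite)

1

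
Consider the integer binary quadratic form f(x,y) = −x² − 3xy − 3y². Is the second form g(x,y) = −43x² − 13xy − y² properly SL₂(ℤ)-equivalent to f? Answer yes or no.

D₁ = -3, D₂ = -3
f is negative-definite; reduce −f:
−f: translate: b→1 (≡3 mod 2), so (1,3,3)→(1,1,1)
−f: reduced (well bottom): (1,1,1) with a≤c, −a<b≤a
flip sign back: reduced form of f is (-1,-1,-1)
g is negative-definite; reduce −g:
−g: flip: (43,13,1)→(1,-13,43)
−g: translate: b→1 (≡-13 mod 2), so (1,-13,43)→(1,1,1)
−g: reduced (well bottom): (1,1,1) with a≤c, −a<b≤a
flip sign back: reduced form of g is (-1,-1,-1)
reduced forms (-1, -1, -1) vs (-1, -1, -1) ⇒ equivalent

yes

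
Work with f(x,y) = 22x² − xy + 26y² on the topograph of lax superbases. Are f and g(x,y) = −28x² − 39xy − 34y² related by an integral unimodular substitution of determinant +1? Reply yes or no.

D₁ = -2287, D₂ = -2287
f: reduced (well bottom): (22,-1,26) with a≤c, −a<b≤a
g is negative-definite; reduce −g:
−g: translate: b→-17 (≡39 mod 56), so (28,39,34)→(28,-17,23)
−g: flip: (28,-17,23)→(23,17,28)
−g: reduced (well bottom): (23,17,28) with a≤c, −a<b≤a
flip sign back: reduced form of g is (-23,-17,-28)
reduced forms (22, -1, 26) vs (-23, -17, -28) ⇒ inequivalent

no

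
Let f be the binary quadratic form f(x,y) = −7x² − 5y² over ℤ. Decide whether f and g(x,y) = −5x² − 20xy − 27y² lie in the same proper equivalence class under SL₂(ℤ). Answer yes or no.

D₁ = -140, D₂ = -140
f is negative-definite; reduce −f:
−f: flip: (7,0,5)→(5,0,7)
−f: reduced (well bottom): (5,0,7) with a≤c, −a<b≤a
flip sign back: reduced form of f is (-5,0,-7)
g is negative-definite; reduce −g:
−g: translate: b→0 (≡20 mod 10), so (5,20,27)→(5,0,7)
−g: reduced (well bottom): (5,0,7) with a≤c, −a<b≤a
flip sign back: reduced form of g is (-5,0,-7)
reduced forms (-5, 0, -7) vs (-5, 0, -7) ⇒ equivalent

yes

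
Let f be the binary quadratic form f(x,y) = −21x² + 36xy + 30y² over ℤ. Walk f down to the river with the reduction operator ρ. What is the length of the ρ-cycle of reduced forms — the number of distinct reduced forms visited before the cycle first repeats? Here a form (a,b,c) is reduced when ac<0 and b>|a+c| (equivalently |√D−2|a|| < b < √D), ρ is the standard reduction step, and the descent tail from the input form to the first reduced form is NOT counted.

D = 3816, ⌊√D⌋ = 61
river: ρ → (30,24,-27)
river: ρ → (-27,30,27)
river: ρ → (27,24,-30)
river: ρ → (-30,36,21)
river: ρ → (21,48,-18)
river: ρ → (-18,60,3)
river: ρ → (3,60,-18)
river: ρ → (-18,48,21)
river: ρ → (21,36,-30)
river: ρ → (-30,24,27)
river: ρ → (27,30,-27)
river: ρ → (-27,24,30)
river: ρ → (30,36,-21)
river: ρ → (-21,48,18)
river: ρ → (18,60,-3)
river: ρ → (-3,60,18)
river: ρ → (18,48,-21)
river: ρ → (-21,36,30)
ρ-cycle length = 18 (tail of 0 descent steps not counted)

18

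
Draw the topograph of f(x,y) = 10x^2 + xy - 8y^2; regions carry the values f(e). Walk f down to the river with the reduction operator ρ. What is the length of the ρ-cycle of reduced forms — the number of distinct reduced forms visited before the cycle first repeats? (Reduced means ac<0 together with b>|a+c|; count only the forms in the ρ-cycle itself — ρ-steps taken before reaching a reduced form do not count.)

D = 321, ⌊√D⌋ = 17
descent: ρ → (-8,15,3)  [lands on river]
river: ρ → (3,15,-8)
river: ρ → (-8,17,1)
river: ρ → (1,17,-8)
ρ-cycle length = 4 (tail of 1 descent step not counted)

4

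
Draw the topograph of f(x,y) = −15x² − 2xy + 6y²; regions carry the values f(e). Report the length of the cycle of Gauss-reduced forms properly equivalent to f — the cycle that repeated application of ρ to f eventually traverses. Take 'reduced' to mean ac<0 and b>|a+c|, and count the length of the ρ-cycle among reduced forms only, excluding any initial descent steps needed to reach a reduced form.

D = 364, ⌊√D⌋ = 19
descent: ρ → (6,14,-7)  [lands on river]
river: ρ → (-7,14,6)
river: ρ → (6,10,-11)
river: ρ → (-11,12,5)
river: ρ → (5,18,-2)
river: ρ → (-2,18,5)
river: ρ → (5,12,-11)
river: ρ → (-11,10,6)
ρ-cycle length = 8 (tail of 1 descent step not counted)

8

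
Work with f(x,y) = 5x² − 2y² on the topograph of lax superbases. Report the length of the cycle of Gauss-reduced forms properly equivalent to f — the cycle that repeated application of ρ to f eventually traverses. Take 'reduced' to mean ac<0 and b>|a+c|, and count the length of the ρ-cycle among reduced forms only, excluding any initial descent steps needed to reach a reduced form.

D = 40, ⌊√D⌋ = 6
descent: ρ → (-2,4,3)  [lands on river]
river: ρ → (3,2,-3)
river: ρ → (-3,4,2)
river: ρ → (2,4,-3)
river: ρ → (-3,2,3)
river: ρ → (3,4,-2)
ρ-cycle length = 6 (tail of 1 descent step not counted)

6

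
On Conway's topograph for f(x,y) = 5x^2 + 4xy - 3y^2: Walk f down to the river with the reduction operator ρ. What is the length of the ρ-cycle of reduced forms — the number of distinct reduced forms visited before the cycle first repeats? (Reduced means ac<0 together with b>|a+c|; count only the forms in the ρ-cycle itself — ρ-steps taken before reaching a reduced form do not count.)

D = 76, ⌊√D⌋ = 8
river: ρ → (-3,8,1)
river: ρ → (1,8,-3)
river: ρ → (-3,4,5)
river: ρ → (5,6,-2)
river: ρ → (-2,6,5)
river: ρ → (5,4,-3)
ρ-cycle length = 6 (tail of 0 descent steps not counted)

6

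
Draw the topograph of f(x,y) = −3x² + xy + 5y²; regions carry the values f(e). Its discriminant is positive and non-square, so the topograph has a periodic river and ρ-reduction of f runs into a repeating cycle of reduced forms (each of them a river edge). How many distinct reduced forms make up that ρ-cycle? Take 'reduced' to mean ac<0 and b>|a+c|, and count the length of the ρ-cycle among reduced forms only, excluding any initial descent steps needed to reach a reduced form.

D = 61, ⌊√D⌋ = 7
descent: ρ → (5,-1,-3)
descent: ρ → (-3,7,1)  [lands on river]
river: ρ → (1,7,-3)
river: ρ → (-3,5,3)
river: ρ → (3,7,-1)
river: ρ → (-1,7,3)
river: ρ → (3,5,-3)
ρ-cycle length = 6 (tail of 2 descent steps not counted)

6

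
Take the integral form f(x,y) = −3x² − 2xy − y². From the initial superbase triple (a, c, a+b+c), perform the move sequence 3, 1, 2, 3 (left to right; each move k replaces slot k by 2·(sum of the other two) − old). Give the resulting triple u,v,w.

start (-3,-1,-6) = (f(1,0),f(0,1),f(1,1))
replace slot 3: 2·((-3)+(-1)) − (-6) = -2 → (-3,-1,-2)
replace slot 1: 2·((-1)+(-2)) − (-3) = -3 → (-3,-1,-2)
replace slot 2: 2·((-3)+(-2)) − (-1) = -9 → (-3,-9,-2)
replace slot 3: 2·((-3)+(-9)) − (-2) = -22 → (-3,-9,-22)

-3,-9,-22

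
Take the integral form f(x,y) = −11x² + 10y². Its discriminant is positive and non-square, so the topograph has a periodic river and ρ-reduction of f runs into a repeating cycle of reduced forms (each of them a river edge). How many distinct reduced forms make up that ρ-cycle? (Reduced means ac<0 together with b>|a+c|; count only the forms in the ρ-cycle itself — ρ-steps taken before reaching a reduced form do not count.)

D = 440, ⌊√D⌋ = 20
descent: ρ → (10,20,-1)  [lands on river]
river: ρ → (-1,20,10)
ρ-cycle length = 2 (tail of 1 descent step not counted)

2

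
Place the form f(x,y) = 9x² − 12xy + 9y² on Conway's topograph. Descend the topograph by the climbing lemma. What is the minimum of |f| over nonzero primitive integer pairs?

translate: b→6 (≡-12 mod 18), so (9,-12,9)→(9,6,6)
flip: (9,6,6)→(6,-6,9)
translate: b→6 (≡-6 mod 12), so (6,-6,9)→(6,6,9)
reduced (well bottom): (6,6,9) with a≤c, −a<b≤a
well minimum = a = 6

6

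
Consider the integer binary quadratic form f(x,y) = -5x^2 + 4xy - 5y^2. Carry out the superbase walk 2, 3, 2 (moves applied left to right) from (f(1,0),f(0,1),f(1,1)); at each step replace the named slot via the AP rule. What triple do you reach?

start (-5,-5,-6) = (f(1,0),f(0,1),f(1,1))
replace slot 2: 2·((-5)+(-6)) − (-5) = -17 → (-5,-17,-6)
replace slot 3: 2·((-5)+(-17)) − (-6) = -38 → (-5,-17,-38)
replace slot 2: 2·((-5)+(-38)) − (-17) = -69 → (-5,-69,-38)

-5,-69,-38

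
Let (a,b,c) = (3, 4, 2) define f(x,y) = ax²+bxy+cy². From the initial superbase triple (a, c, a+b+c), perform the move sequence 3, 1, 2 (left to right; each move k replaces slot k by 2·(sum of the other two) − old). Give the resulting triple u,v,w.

start (3,2,9) = (f(1,0),f(0,1),f(1,1))
replace slot 3: 2·(3+2) − 9 = 1 → (3,2,1)
replace slot 1: 2·(2+1) − 3 = 3 → (3,2,1)
replace slot 2: 2·(3+1) − 2 = 6 → (3,6,1)

3,6,1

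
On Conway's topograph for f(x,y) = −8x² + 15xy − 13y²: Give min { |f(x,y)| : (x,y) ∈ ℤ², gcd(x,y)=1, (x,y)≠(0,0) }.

translate: b→1 (≡-15 mod 16), so (8,-15,13)→(8,1,6)
flip: (8,1,6)→(6,-1,8)
reduced (well bottom): (6,-1,8) with a≤c, −a<b≤a
well minimum |f| = |-6| = 6 (negative-definite)

6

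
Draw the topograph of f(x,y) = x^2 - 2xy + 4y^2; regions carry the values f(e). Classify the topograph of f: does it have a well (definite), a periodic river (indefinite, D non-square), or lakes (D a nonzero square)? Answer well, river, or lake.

D = b²−4ac = (-2)² − 4·1·4 = -12
D < 0 ⇒ definite ⇒ every region one sign ⇒ single well

well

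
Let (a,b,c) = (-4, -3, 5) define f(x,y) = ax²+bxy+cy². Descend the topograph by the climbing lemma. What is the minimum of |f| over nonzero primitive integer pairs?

descent: ρ → (5,3,-4)  [lands on river]
river: ρ → (-4,5,4)
river: ρ → (4,3,-5)
river: ρ → (-5,7,2)
river: ρ → (2,9,-1)
river: ρ → (-1,9,2)
river: ρ → (2,7,-5)
river: ρ → (-5,3,4)
river: ρ → (4,5,-4)
river: ρ → (-4,3,5)
river: ρ → (5,7,-2)
river: ρ → (-2,9,1)
river: ρ → (1,9,-2)
river: ρ → (-2,7,5)
closes: descent 1, river 14
min |a| on river = 1

1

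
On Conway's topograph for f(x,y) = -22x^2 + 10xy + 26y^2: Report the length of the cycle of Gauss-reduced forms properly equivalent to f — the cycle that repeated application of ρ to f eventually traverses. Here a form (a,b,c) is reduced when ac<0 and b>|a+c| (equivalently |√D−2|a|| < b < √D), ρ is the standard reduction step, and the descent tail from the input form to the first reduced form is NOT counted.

D = 2388, ⌊√D⌋ = 48
river: ρ → (26,42,-6)
river: ρ → (-6,42,26)
river: ρ → (26,10,-22)
river: ρ → (-22,34,14)
river: ρ → (14,22,-34)
river: ρ → (-34,46,2)
river: ρ → (2,46,-34)
river: ρ → (-34,22,14)
river: ρ → (14,34,-22)
river: ρ → (-22,10,26)
ρ-cycle length = 10 (tail of 0 descent steps not counted)

10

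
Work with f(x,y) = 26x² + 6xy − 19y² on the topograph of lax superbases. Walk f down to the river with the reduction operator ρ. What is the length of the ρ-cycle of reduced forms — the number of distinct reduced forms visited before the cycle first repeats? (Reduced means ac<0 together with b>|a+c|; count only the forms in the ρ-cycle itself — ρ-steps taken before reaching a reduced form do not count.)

D = 2012, ⌊√D⌋ = 44
descent: ρ → (-19,32,13)  [lands on river]
river: ρ → (13,20,-31)
river: ρ → (-31,42,2)
river: ρ → (2,42,-31)
river: ρ → (-31,20,13)
river: ρ → (13,32,-19)
river: ρ → (-19,44,1)
river: ρ → (1,44,-19)
ρ-cycle length = 8 (tail of 1 descent step not counted)

8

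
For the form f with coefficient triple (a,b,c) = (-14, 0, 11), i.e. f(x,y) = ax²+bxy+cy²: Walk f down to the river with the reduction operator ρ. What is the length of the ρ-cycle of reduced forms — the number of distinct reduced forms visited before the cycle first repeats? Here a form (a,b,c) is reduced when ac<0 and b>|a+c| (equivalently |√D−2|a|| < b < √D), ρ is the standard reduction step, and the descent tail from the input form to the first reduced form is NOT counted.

D = 616, ⌊√D⌋ = 24
descent: ρ → (11,22,-3)  [lands on river]
river: ρ → (-3,20,18)
river: ρ → (18,16,-5)
river: ρ → (-5,24,2)
river: ρ → (2,24,-5)
river: ρ → (-5,16,18)
river: ρ → (18,20,-3)
river: ρ → (-3,22,11)
ρ-cycle length = 8 (tail of 1 descent step not counted)

8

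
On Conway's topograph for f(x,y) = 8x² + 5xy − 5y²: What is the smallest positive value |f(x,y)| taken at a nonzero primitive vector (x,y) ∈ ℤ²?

river: ρ → (-5,5,8)
river: ρ → (8,11,-2)
river: ρ → (-2,13,2)
river: ρ → (2,11,-8)
river: ρ → (-8,5,5)
river: ρ → (5,5,-8)
river: ρ → (-8,11,2)
river: ρ → (2,13,-2)
river: ρ → (-2,11,8)
river: ρ → (8,5,-5)
closes: descent 0, river 10
min |a| on river = 2

2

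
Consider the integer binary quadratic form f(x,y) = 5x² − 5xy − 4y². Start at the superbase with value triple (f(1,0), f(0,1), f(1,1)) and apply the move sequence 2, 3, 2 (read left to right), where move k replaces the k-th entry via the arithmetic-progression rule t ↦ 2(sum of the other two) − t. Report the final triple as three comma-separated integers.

start (5,-4,-4) = (f(1,0),f(0,1),f(1,1))
replace slot 2: 2·(5+(-4)) − (-4) = 6 → (5,6,-4)
replace slot 3: 2·(5+6) − (-4) = 26 → (5,6,26)
replace slot 2: 2·(5+26) − 6 = 56 → (5,56,26)

5,56,26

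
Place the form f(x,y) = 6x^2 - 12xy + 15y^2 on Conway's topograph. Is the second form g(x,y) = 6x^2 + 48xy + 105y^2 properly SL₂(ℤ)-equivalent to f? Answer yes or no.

D₁ = -216, D₂ = -216
f: translate: b→0 (≡-12 mod 12), so (6,-12,15)→(6,0,9)
f: reduced (well bottom): (6,0,9) with a≤c, −a<b≤a
g: translate: b→0 (≡48 mod 12), so (6,48,105)→(6,0,9)
g: reduced (well bottom): (6,0,9) with a≤c, −a<b≤a
reduced forms (6, 0, 9) vs (6, 0, 9) ⇒ equivalent

yes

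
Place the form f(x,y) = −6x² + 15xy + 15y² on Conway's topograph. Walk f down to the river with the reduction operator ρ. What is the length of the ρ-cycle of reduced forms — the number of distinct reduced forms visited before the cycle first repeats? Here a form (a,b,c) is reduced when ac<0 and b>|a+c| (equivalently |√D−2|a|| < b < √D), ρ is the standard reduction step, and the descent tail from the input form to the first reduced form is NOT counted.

D = 585, ⌊√D⌋ = 24
river: ρ → (15,15,-6)
river: ρ → (-6,21,6)
river: ρ → (6,15,-15)
river: ρ → (-15,15,6)
river: ρ → (6,21,-6)
river: ρ → (-6,15,15)
ρ-cycle length = 6 (tail of 0 descent steps not counted)

6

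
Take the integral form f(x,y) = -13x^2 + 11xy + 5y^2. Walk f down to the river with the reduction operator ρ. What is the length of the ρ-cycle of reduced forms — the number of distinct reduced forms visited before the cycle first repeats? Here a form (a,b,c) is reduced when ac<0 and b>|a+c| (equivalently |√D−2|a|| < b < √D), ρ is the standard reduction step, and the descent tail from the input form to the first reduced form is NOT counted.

D = 381, ⌊√D⌋ = 19
river: ρ → (5,19,-1)
river: ρ → (-1,19,5)
river: ρ → (5,11,-13)
river: ρ → (-13,15,3)
river: ρ → (3,15,-13)
river: ρ → (-13,11,5)
ρ-cycle length = 6 (tail of 0 descent steps not counted)

6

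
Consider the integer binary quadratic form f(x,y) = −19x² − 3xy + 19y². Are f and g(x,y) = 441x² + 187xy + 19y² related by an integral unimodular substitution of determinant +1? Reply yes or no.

D₁ = 1453, D₂ = 1453
river cycle of f (length 42): (19, 3, -19), (-19, 35, 3), (3, 37, -7), (-7, 33, 13), (13, 19, -21), (-21, 23, 11), (11, 21, -23), (-23, 25, 9), (9, 29, -17), (-17, 5, 21), … (32 more)
river cycle of g (length 42): (19, 3, -19), (-19, 35, 3), (3, 37, -7), (-7, 33, 13), (13, 19, -21), (-21, 23, 11), (11, 21, -23), (-23, 25, 9), (9, 29, -17), (-17, 5, 21), … (32 more)
cycles coincide ⇒ equivalent

yes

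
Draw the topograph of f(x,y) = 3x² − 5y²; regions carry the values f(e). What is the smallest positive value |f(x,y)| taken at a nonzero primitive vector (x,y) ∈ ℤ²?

descent: ρ → (-5,0,3)
descent: ρ → (3,6,-2)  [lands on river]
river: ρ → (-2,6,3)
closes: descent 2, river 2
min |a| on river = 2

2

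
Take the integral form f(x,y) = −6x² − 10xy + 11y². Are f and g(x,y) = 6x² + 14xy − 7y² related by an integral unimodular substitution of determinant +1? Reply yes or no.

D₁ = 364, D₂ = 364
river cycle of f (length 8): (11, 10, -6), (-6, 14, 7), (7, 14, -6), (-6, 10, 11), (11, 12, -5), (-5, 18, 2), (2, 18, -5), (-5, 12, 11)
river cycle of g (length 8): (-7, 14, 6), (6, 10, -11), (-11, 12, 5), (5, 18, -2), (-2, 18, 5), (5, 12, -11), (-11, 10, 6), (6, 14, -7)
cycles differ ⇒ inequivalent

no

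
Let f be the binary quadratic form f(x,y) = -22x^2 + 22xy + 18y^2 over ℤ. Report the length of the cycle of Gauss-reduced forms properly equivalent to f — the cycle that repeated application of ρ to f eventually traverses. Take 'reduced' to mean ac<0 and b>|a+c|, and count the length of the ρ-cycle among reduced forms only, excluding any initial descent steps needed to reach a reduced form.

D = 2068, ⌊√D⌋ = 45
river: ρ → (18,14,-26)
river: ρ → (-26,38,6)
river: ρ → (6,34,-38)
river: ρ → (-38,42,2)
river: ρ → (2,42,-38)
river: ρ → (-38,34,6)
river: ρ → (6,38,-26)
river: ρ → (-26,14,18)
river: ρ → (18,22,-22)
river: ρ → (-22,22,18)
ρ-cycle length = 10 (tail of 0 descent steps not counted)

10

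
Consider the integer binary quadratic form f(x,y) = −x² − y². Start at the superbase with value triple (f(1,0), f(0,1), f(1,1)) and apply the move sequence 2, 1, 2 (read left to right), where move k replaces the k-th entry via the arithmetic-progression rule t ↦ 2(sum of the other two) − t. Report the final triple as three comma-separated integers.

start (-1,-1,-2) = (f(1,0),f(0,1),f(1,1))
replace slot 2: 2·((-1)+(-2)) − (-1) = -5 → (-1,-5,-2)
replace slot 1: 2·((-5)+(-2)) − (-1) = -13 → (-13,-5,-2)
replace slot 2: 2·((-13)+(-2)) − (-5) = -25 → (-13,-25,-2)

-13,-25,-2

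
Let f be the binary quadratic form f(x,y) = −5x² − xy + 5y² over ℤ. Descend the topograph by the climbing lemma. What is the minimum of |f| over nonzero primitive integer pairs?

descent: ρ → (5,1,-5)  [lands on river]
river: ρ → (-5,9,1)
river: ρ → (1,9,-5)
river: ρ → (-5,1,5)
river: ρ → (5,9,-1)
river: ρ → (-1,9,5)
closes: descent 1, river 6
min |a| on river = 1

1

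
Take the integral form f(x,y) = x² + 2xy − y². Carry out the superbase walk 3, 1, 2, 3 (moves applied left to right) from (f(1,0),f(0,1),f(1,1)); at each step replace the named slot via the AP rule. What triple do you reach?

start (1,-1,2) = (f(1,0),f(0,1),f(1,1))
replace slot 3: 2·(1+(-1)) − 2 = -2 → (1,-1,-2)
replace slot 1: 2·((-1)+(-2)) − 1 = -7 → (-7,-1,-2)
replace slot 2: 2·((-7)+(-2)) − (-1) = -17 → (-7,-17,-2)
replace slot 3: 2·((-7)+(-17)) − (-2) = -46 → (-7,-17,-46)

-7,-17,-46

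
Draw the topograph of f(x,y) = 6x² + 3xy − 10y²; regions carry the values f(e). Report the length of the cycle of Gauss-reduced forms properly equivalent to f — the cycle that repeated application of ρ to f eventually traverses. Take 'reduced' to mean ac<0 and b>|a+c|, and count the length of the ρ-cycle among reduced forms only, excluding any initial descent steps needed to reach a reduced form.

D = 249, ⌊√D⌋ = 15
descent: ρ → (-10,-3,6)
descent: ρ → (6,15,-1)  [lands on river]
river: ρ → (-1,15,6)
river: ρ → (6,9,-7)
river: ρ → (-7,5,8)
river: ρ → (8,11,-4)
river: ρ → (-4,13,5)
river: ρ → (5,7,-10)
river: ρ → (-10,13,2)
river: ρ → (2,15,-3)
river: ρ → (-3,15,2)
river: ρ → (2,13,-10)
river: ρ → (-10,7,5)
river: ρ → (5,13,-4)
river: ρ → (-4,11,8)
river: ρ → (8,5,-7)
river: ρ → (-7,9,6)
ρ-cycle length = 16 (tail of 2 descent steps not counted)

16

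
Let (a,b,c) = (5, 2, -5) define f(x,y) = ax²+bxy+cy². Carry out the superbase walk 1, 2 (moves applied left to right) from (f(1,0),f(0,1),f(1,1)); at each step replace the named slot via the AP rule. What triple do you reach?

start (5,-5,2) = (f(1,0),f(0,1),f(1,1))
replace slot 1: 2·((-5)+2) − 5 = -11 → (-11,-5,2)
replace slot 2: 2·((-11)+2) − (-5) = -13 → (-11,-13,2)

-11,-13,2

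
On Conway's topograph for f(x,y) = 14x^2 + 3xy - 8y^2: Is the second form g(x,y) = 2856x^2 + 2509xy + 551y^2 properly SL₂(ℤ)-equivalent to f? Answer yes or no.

D₁ = 457, D₂ = 457
river cycle of f (length 46): (-8, 13, 9), (9, 5, -12), (-12, 19, 2), (2, 21, -2), (-2, 19, 12), (12, 5, -9), (-9, 13, 8), (8, 19, -3), (-3, 17, 14), (14, 11, -6), … (36 more)
river cycle of g (length 46): (3, 19, -8), (-8, 13, 9), (9, 5, -12), (-12, 19, 2), (2, 21, -2), (-2, 19, 12), (12, 5, -9), (-9, 13, 8), (8, 19, -3), (-3, 17, 14), … (36 more)
cycles coincide ⇒ equivalent

yes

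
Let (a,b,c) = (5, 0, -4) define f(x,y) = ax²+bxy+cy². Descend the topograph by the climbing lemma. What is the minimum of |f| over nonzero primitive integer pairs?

descent: ρ → (-4,8,1)  [lands on river]
river: ρ → (1,8,-4)
closes: descent 1, river 2
min |a| on river = 1

1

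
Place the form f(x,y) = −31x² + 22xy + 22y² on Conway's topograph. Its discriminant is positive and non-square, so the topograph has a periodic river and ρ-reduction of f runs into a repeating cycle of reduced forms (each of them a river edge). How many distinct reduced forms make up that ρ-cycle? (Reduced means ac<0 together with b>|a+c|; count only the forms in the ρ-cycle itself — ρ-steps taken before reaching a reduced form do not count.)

D = 3212, ⌊√D⌋ = 56
river: ρ → (22,22,-31)
river: ρ → (-31,40,13)
river: ρ → (13,38,-34)
river: ρ → (-34,30,17)
river: ρ → (17,38,-26)
river: ρ → (-26,14,29)
river: ρ → (29,44,-11)
river: ρ → (-11,44,29)
river: ρ → (29,14,-26)
river: ρ → (-26,38,17)
river: ρ → (17,30,-34)
river: ρ → (-34,38,13)
river: ρ → (13,40,-31)
river: ρ → (-31,22,22)
ρ-cycle length = 14 (tail of 0 descent steps not counted)

14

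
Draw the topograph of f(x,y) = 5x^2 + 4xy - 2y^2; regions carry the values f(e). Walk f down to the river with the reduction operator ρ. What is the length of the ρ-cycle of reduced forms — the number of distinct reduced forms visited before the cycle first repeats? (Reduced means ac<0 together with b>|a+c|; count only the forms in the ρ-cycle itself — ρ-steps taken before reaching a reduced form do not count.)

D = 56, ⌊√D⌋ = 7
river: ρ → (-2,4,5)
river: ρ → (5,6,-1)
river: ρ → (-1,6,5)
river: ρ → (5,4,-2)
ρ-cycle length = 4 (tail of 0 descent steps not counted)

4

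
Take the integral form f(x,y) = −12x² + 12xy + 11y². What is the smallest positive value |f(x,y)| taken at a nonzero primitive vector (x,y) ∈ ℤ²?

river: ρ → (11,10,-13)
river: ρ → (-13,16,8)
river: ρ → (8,16,-13)
river: ρ → (-13,10,11)
river: ρ → (11,12,-12)
river: ρ → (-12,12,11)
closes: descent 0, river 6
min |a| on river = 8

8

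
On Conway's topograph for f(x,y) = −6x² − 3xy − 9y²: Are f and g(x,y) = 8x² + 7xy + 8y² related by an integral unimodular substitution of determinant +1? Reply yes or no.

D₁ = -207, D₂ = -207
f is negative-definite; reduce −f:
−f: reduced (well bottom): (6,3,9) with a≤c, −a<b≤a
flip sign back: reduced form of f is (-6,-3,-9)
g: reduced (well bottom): (8,7,8) with a≤c, −a<b≤a
reduced forms (-6, -3, -9) vs (8, 7, 8) ⇒ inequivalent

no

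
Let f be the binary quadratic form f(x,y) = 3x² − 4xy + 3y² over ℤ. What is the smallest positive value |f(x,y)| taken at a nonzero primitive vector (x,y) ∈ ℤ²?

translate: b→2 (≡-4 mod 6), so (3,-4,3)→(3,2,2)
flip: (3,2,2)→(2,-2,3)
translate: b→2 (≡-2 mod 4), so (2,-2,3)→(2,2,3)
reduced (well bottom): (2,2,3) with a≤c, −a<b≤a
well minimum = a = 2

2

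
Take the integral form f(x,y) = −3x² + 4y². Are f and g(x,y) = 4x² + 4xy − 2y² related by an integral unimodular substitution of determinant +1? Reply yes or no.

D₁ = 48, D₂ = 48
river cycle of f (length 2): (-3, 6, 1), (1, 6, -3)
river cycle of g (length 2): (-2, 4, 4), (4, 4, -2)
cycles differ ⇒ inequivalent

no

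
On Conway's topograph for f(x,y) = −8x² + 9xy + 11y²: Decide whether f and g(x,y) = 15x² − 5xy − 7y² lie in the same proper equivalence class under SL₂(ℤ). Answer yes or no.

D₁ = 433, D₂ = 445
discriminants differ ⇒ not SL₂(ℤ)-equivalent

no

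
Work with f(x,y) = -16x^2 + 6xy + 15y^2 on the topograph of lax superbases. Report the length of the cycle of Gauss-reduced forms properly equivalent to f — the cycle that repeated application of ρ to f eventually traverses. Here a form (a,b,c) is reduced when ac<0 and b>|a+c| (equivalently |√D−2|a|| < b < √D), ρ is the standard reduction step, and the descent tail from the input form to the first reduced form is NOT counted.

D = 996, ⌊√D⌋ = 31
river: ρ → (15,24,-7)
river: ρ → (-7,18,24)
river: ρ → (24,30,-1)
river: ρ → (-1,30,24)
river: ρ → (24,18,-7)
river: ρ → (-7,24,15)
river: ρ → (15,6,-16)
river: ρ → (-16,26,5)
river: ρ → (5,24,-21)
river: ρ → (-21,18,8)
river: ρ → (8,30,-3)
river: ρ → (-3,30,8)
river: ρ → (8,18,-21)
river: ρ → (-21,24,5)
river: ρ → (5,26,-16)
river: ρ → (-16,6,15)
ρ-cycle length = 16 (tail of 0 descent steps not counted)

16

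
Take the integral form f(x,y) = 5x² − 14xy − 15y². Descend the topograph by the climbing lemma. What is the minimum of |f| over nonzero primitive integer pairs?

descent: ρ → (-15,14,5)  [lands on river]
river: ρ → (5,16,-12)
river: ρ → (-12,8,9)
river: ρ → (9,10,-11)
river: ρ → (-11,12,8)
river: ρ → (8,20,-3)
river: ρ → (-3,22,1)
river: ρ → (1,22,-3)
river: ρ → (-3,20,8)
river: ρ → (8,12,-11)
river: ρ → (-11,10,9)
river: ρ → (9,8,-12)
river: ρ → (-12,16,5)
river: ρ → (5,14,-15)
river: ρ → (-15,16,4)
river: ρ → (4,16,-15)
closes: descent 1, river 16
min |a| on river = 1

1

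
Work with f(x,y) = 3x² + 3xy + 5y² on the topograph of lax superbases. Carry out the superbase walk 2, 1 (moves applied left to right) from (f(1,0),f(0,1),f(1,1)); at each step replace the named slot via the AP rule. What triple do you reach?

start (3,5,11) = (f(1,0),f(0,1),f(1,1))
replace slot 2: 2·(3+11) − 5 = 23 → (3,23,11)
replace slot 1: 2·(23+11) − 3 = 65 → (65,23,11)

65,23,11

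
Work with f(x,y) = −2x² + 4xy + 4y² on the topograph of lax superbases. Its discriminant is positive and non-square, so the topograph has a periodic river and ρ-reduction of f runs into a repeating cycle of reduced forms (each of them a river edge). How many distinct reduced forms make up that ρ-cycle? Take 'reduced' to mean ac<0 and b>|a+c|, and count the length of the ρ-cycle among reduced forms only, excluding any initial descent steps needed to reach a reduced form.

D = 48, ⌊√D⌋ = 6
river: ρ → (4,4,-2)
river: ρ → (-2,4,4)
ρ-cycle length = 2 (tail of 0 descent steps not counted)

2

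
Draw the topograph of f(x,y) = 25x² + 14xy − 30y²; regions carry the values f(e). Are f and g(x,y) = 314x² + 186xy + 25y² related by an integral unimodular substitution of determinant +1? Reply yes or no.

D₁ = 3196, D₂ = 3196
river cycle of f (length 8): (-30, 46, 9), (9, 44, -35), (-35, 26, 18), (18, 46, -15), (-15, 44, 21), (21, 40, -19), (-19, 36, 25), (25, 14, -30)
river cycle of g (length 8): (25, 14, -30), (-30, 46, 9), (9, 44, -35), (-35, 26, 18), (18, 46, -15), (-15, 44, 21), (21, 40, -19), (-19, 36, 25)
cycles coincide ⇒ equivalent

yes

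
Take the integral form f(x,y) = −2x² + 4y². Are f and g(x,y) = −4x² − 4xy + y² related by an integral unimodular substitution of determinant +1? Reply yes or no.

D₁ = 32, D₂ = 32
river cycle of f (length 2): (-2, 4, 2), (2, 4, -2)
river cycle of g (length 2): (1, 4, -4), (-4, 4, 1)
cycles differ ⇒ inequivalent

no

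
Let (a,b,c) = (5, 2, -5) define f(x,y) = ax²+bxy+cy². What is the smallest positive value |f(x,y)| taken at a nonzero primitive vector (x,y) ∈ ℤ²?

river: ρ → (-5,8,2)
river: ρ → (2,8,-5)
river: ρ → (-5,2,5)
river: ρ → (5,8,-2)
river: ρ → (-2,8,5)
river: ρ → (5,2,-5)
closes: descent 0, river 6
min |a| on river = 2

2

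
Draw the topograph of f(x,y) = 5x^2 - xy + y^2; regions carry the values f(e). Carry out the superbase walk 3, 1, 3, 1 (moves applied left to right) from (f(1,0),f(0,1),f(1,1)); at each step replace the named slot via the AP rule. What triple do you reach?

start (5,1,5) = (f(1,0),f(0,1),f(1,1))
replace slot 3: 2·(5+1) − 5 = 7 → (5,1,7)
replace slot 1: 2·(1+7) − 5 = 11 → (11,1,7)
replace slot 3: 2·(11+1) − 7 = 17 → (11,1,17)
replace slot 1: 2·(1+17) − 11 = 25 → (25,1,17)

25,1,17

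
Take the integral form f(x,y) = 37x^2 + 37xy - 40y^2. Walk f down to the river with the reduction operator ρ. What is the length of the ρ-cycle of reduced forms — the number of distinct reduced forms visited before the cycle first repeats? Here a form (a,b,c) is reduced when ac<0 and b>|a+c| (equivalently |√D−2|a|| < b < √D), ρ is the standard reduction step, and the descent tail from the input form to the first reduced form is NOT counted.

D = 7289, ⌊√D⌋ = 85
river: ρ → (-40,43,34)
river: ρ → (34,25,-49)
river: ρ → (-49,73,10)
river: ρ → (10,67,-70)
river: ρ → (-70,73,7)
river: ρ → (7,81,-26)
river: ρ → (-26,75,16)
river: ρ → (16,85,-1)
river: ρ → (-1,85,16)
river: ρ → (16,75,-26)
river: ρ → (-26,81,7)
river: ρ → (7,73,-70)
river: ρ → (-70,67,10)
river: ρ → (10,73,-49)
river: ρ → (-49,25,34)
river: ρ → (34,43,-40)
river: ρ → (-40,37,37)
river: ρ → (37,37,-40)
ρ-cycle length = 18 (tail of 0 descent steps not counted)

18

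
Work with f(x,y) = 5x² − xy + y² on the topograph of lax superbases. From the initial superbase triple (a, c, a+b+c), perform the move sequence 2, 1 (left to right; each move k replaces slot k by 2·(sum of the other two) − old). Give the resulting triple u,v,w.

start (5,1,5) = (f(1,0),f(0,1),f(1,1))
replace slot 2: 2·(5+5) − 1 = 19 → (5,19,5)
replace slot 1: 2·(19+5) − 5 = 43 → (43,19,5)

43,19,5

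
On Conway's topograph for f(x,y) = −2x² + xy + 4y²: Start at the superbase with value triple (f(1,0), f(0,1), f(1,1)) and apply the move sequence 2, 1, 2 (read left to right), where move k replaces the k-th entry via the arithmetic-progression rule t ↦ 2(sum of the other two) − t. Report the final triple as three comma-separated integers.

start (-2,4,3) = (f(1,0),f(0,1),f(1,1))
replace slot 2: 2·((-2)+3) − 4 = -2 → (-2,-2,3)
replace slot 1: 2·((-2)+3) − (-2) = 4 → (4,-2,3)
replace slot 2: 2·(4+3) − (-2) = 16 → (4,16,3)

4,16,3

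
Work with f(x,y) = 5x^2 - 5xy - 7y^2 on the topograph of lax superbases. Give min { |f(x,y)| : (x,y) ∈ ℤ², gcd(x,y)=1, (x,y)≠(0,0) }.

descent: ρ → (-7,5,5)  [lands on river]
river: ρ → (5,5,-7)
river: ρ → (-7,9,3)
river: ρ → (3,9,-7)
closes: descent 1, river 4
min |a| on river = 3

3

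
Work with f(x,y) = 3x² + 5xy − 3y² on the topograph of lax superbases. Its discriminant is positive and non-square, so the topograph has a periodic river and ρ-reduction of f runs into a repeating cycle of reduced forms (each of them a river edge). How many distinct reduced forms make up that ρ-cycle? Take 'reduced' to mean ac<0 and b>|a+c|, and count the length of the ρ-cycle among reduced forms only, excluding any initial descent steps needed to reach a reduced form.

D = 61, ⌊√D⌋ = 7
river: ρ → (-3,7,1)
river: ρ → (1,7,-3)
river: ρ → (-3,5,3)
river: ρ → (3,7,-1)
river: ρ → (-1,7,3)
river: ρ → (3,5,-3)
ρ-cycle length = 6 (tail of 0 descent steps not counted)

6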